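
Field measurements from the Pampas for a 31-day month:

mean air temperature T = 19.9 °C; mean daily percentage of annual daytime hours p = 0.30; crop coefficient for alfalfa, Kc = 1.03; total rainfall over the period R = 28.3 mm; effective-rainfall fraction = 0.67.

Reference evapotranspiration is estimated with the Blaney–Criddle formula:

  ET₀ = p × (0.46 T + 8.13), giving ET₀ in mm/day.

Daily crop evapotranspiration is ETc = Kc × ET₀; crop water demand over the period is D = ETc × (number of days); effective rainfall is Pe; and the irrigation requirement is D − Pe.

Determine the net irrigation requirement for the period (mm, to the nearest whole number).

ET₀ = 0.30 × (0.46 × 19.9 + 8.13) = 0.30 × 17.284 = 5.1852 mm/d
ETc = Kc × ET₀ = 1.03 × 5.1852 = 5.3408 mm/d
Crop demand D = ETc × 31 d = 5.3408 × 31 = 165.565 mm
Pe = 0.67 × 28.3 = 18.961 mm
D − Pe = 165.565 − 18.961 = 146.604 mm

147 mm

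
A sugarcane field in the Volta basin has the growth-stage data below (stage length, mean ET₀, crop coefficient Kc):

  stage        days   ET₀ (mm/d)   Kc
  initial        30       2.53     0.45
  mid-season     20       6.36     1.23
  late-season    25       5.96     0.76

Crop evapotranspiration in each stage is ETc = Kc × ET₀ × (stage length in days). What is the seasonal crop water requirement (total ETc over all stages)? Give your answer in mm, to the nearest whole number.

304 mm

initial: 0.45 × 2.53 × 30 = 34.16 mm
mid-season: 1.23 × 6.36 × 20 = 156.46 mm
late-season: 0.76 × 5.96 × 25 = 113.24 mm
Seasonal total = 303.86 mm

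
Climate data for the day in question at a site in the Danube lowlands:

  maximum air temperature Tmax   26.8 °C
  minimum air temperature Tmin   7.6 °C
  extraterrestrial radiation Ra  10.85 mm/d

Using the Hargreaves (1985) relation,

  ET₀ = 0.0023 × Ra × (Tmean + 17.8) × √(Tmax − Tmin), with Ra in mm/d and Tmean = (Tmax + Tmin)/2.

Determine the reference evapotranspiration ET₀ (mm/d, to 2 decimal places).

3.83 mm/d

Tmean = (26.8 + 7.6)/2 = 17.20 °C
ET₀ = 0.0023 × 10.85 × (17.20 + 17.8) × √19.2 = 0.0023 × 10.85 × 35.00 × 4.3818 = 3.8272 mm/d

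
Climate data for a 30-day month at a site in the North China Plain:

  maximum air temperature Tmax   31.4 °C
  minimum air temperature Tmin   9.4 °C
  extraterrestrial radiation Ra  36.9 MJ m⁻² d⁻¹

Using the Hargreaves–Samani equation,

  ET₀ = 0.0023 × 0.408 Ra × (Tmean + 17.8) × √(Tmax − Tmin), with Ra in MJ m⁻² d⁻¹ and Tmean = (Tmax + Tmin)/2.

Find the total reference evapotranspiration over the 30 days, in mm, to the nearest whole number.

Tmean = (31.4 + 9.4)/2 = 20.40 °C
0.408 Ra = 0.408 × 36.9 = 15.0552 mm/d equivalent
ET₀ = 0.0023 × 15.0552 × (20.40 + 17.8) × √22.0 = 0.0023 × 15.0552 × 38.20 × 4.6904 = 6.2042 mm/d
Over 30 days: 6.2042 × 30 = 186.126 mm

186 mm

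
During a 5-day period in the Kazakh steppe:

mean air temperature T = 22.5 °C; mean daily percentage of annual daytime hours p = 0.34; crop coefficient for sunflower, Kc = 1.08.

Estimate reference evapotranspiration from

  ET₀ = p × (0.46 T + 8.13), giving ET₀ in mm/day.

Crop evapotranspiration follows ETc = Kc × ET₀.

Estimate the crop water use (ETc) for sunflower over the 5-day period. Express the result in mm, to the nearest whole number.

34 mm

ET₀ = 0.34 × (0.46 × 22.5 + 8.13) = 0.34 × 18.480 = 6.2832 mm/d
ETc = Kc × ET₀ = 1.08 × 6.2832 = 6.7859 mm/d
Over 5 days: 6.7859 × 5 = 33.930 mm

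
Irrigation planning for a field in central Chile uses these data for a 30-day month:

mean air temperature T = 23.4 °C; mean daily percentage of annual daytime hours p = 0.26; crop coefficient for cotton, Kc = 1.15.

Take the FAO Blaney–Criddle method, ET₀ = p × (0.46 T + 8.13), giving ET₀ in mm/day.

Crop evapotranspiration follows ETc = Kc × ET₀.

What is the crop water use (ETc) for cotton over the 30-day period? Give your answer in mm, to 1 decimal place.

169.5 mm

ET₀ = 0.26 × (0.46 × 23.4 + 8.13) = 0.26 × 18.894 = 4.9124 mm/d
ETc = Kc × ET₀ = 1.15 × 4.9124 = 5.6493 mm/d
Over 30 days: 5.6493 × 30 = 169.479 mm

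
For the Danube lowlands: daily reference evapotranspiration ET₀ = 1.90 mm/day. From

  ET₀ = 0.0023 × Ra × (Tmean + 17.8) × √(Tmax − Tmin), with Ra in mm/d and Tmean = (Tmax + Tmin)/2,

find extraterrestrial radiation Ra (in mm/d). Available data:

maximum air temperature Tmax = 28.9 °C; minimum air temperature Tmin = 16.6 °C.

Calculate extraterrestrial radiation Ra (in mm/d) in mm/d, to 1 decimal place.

5.8 mm/d

Tmean = 22.75 °C; √ΔT = 3.5071
Ra = ET₀ / [0.0023 × (Tmean+17.8) × √ΔT] = 1.90 / (0.0023 × 40.55 × 3.5071) = 5.809 mm/d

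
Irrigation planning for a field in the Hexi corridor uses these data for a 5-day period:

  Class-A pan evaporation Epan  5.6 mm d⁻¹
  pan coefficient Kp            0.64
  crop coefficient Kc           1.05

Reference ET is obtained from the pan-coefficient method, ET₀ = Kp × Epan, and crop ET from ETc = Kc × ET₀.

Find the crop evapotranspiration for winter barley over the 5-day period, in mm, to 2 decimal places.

18.82 mm

ET₀ = 0.64 × 5.6 = 3.5840 mm/d
ETc = Kc × ET₀ = 1.05 × 3.5840 = 3.7632 mm/d
Over 5 days: 3.7632 × 5 = 18.816 mm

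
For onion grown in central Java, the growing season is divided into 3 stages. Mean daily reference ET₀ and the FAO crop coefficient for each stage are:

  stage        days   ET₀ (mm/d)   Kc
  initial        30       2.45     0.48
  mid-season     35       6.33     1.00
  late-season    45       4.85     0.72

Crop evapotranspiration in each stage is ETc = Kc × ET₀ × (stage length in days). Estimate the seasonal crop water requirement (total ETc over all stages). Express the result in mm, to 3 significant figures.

initial: 0.48 × 2.45 × 30 = 35.28 mm
mid-season: 1.00 × 6.33 × 35 = 221.55 mm
late-season: 0.72 × 4.85 × 45 = 157.14 mm
Seasonal total = 413.97 mm

414 mm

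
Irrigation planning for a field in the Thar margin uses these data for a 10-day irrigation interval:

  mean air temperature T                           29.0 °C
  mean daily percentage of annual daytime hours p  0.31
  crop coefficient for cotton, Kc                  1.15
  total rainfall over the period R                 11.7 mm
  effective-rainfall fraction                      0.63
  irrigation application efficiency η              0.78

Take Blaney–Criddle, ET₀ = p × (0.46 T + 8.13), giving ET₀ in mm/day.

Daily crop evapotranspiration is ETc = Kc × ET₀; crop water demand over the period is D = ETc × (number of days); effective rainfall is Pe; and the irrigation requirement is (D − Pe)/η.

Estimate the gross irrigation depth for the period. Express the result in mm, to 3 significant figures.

ET₀ = 0.31 × (0.46 × 29.0 + 8.13) = 0.31 × 21.470 = 6.6557 mm/d
ETc = Kc × ET₀ = 1.15 × 6.6557 = 7.6541 mm/d
Crop demand D = ETc × 10 d = 7.6541 × 10 = 76.541 mm
Pe = 0.63 × 11.7 = 7.371 mm
D − Pe = 76.541 − 7.371 = 69.170 mm
Gross irrigation = 69.170 / 0.78 = 88.679 mm

88.7 mm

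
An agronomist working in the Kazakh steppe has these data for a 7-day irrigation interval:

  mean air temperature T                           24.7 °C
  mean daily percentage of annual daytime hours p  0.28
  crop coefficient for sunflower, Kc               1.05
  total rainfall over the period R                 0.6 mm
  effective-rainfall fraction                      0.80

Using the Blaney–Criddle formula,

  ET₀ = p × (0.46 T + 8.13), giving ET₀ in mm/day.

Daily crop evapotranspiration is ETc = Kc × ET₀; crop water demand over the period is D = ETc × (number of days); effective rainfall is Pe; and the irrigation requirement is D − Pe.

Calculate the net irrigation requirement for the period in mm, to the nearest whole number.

40 mm

ET₀ = 0.28 × (0.46 × 24.7 + 8.13) = 0.28 × 19.492 = 5.4578 mm/d
ETc = Kc × ET₀ = 1.05 × 5.4578 = 5.7307 mm/d
Crop demand D = ETc × 7 d = 5.7307 × 7 = 40.115 mm
Pe = 0.80 × 0.6 = 0.480 mm
D − Pe = 40.115 − 0.480 = 39.635 mm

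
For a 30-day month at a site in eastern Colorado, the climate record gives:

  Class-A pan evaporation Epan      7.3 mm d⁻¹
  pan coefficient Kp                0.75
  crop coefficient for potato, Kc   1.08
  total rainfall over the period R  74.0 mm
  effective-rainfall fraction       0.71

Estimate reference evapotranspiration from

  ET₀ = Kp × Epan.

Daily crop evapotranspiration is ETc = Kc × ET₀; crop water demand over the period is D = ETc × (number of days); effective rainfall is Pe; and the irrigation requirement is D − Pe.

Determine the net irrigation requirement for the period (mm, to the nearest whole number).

ET₀ = 0.75 × 7.3 = 5.4750 mm/d
ETc = Kc × ET₀ = 1.08 × 5.4750 = 5.9130 mm/d
Crop demand D = ETc × 30 d = 5.9130 × 30 = 177.390 mm
Pe = 0.71 × 74.0 = 52.540 mm
D − Pe = 177.390 − 52.540 = 124.850 mm

125 mm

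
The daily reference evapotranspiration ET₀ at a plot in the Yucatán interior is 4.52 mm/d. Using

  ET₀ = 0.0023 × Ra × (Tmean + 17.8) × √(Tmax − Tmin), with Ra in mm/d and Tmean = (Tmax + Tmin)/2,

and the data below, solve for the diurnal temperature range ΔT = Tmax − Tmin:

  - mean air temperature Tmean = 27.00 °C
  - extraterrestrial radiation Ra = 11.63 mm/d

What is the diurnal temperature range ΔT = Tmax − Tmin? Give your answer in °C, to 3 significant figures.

√ΔT = ET₀ / [0.0023 × Ra × (Tmean+17.8)] = 4.52 / (0.0023 × 11.63 × 44.80) = 3.7718
ΔT = 3.7718² = 14.226 °C

14.2 °C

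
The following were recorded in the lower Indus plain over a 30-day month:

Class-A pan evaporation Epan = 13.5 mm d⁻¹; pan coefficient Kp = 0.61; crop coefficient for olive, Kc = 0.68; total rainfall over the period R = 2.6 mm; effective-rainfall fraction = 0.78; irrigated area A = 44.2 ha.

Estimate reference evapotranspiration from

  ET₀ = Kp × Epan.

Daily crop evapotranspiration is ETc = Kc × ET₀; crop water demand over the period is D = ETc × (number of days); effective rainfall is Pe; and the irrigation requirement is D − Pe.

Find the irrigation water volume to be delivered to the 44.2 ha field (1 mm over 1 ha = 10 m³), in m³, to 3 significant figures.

73400 m³

ET₀ = 0.61 × 13.5 = 8.2350 mm/d
ETc = Kc × ET₀ = 0.68 × 8.2350 = 5.5998 mm/d
Crop demand D = ETc × 30 d = 5.5998 × 30 = 167.994 mm
Pe = 0.78 × 2.6 = 2.028 mm
D − Pe = 167.994 − 2.028 = 165.966 mm
Volume = 165.966 mm × 44.2 ha × 10 = 73357.0 m³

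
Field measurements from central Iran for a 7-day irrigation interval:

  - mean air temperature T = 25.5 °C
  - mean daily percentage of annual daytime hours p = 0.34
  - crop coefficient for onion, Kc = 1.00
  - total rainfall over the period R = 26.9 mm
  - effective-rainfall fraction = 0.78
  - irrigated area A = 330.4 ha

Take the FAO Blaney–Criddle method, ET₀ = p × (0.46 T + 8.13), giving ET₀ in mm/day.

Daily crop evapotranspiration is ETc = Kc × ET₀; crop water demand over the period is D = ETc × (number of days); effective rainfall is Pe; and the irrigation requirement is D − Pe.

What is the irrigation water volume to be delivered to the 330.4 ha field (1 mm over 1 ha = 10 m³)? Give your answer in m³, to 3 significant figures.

86800 m³

ET₀ = 0.34 × (0.46 × 25.5 + 8.13) = 0.34 × 19.860 = 6.7524 mm/d
ETc = Kc × ET₀ = 1.00 × 6.7524 = 6.7524 mm/d
Crop demand D = ETc × 7 d = 6.7524 × 7 = 47.267 mm
Pe = 0.78 × 26.9 = 20.982 mm
D − Pe = 47.267 − 20.982 = 26.285 mm
Volume = 26.285 mm × 330.4 ha × 10 = 86845.6 m³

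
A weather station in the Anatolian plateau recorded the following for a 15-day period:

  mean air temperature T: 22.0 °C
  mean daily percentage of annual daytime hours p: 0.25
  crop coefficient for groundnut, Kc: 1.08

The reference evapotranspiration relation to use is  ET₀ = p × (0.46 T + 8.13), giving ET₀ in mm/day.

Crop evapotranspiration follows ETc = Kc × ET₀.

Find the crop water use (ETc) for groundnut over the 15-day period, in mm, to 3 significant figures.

ET₀ = 0.25 × (0.46 × 22.0 + 8.13) = 0.25 × 18.250 = 4.5625 mm/d
ETc = Kc × ET₀ = 1.08 × 4.5625 = 4.9275 mm/d
Over 15 days: 4.9275 × 15 = 73.913 mm

73.9 mm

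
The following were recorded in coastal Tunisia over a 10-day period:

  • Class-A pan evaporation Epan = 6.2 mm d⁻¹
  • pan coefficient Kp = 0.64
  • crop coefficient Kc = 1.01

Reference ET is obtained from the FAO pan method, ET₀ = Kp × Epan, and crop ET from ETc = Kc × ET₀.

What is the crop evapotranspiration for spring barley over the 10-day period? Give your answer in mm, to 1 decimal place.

40.1 mm

ET₀ = 0.64 × 6.2 = 3.9680 mm/d
ETc = Kc × ET₀ = 1.01 × 3.9680 = 4.0077 mm/d
Over 10 days: 4.0077 × 10 = 40.077 mm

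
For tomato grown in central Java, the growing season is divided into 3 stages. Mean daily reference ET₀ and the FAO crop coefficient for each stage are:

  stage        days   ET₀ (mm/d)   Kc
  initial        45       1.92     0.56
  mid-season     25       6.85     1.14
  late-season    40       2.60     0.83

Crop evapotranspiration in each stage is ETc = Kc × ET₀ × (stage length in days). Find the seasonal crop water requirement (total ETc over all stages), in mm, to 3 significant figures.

initial: 0.56 × 1.92 × 45 = 48.38 mm
mid-season: 1.14 × 6.85 × 25 = 195.23 mm
late-season: 0.83 × 2.60 × 40 = 86.32 mm
Seasonal total = 329.93 mm

330 mm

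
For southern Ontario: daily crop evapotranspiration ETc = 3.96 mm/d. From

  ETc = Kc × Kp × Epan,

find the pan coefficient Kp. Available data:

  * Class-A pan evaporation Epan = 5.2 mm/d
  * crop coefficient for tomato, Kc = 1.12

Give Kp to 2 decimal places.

ETc = Kc × Kp × Epan  ⇒  Kp = ETc / (Kc × Epan)
Kp = 3.96 / (1.12 × 5.2) = 3.96 / 5.824 = 0.6799

0.68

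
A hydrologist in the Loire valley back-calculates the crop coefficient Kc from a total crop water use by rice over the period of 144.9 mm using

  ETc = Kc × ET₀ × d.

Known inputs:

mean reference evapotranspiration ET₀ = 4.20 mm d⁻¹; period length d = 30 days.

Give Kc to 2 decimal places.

ETc = Kc × ET₀ × d  ⇒  Kc = ETc / (ET₀ × d)
Kc = 144.9 / (4.20 × 30) = 144.9 / 126.00 = 1.1500

1.15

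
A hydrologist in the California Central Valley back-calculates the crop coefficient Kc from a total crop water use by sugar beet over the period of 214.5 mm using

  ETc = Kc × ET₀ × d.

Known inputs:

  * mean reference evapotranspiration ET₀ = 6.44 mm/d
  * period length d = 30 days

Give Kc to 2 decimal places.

1.11

ETc = Kc × ET₀ × d  ⇒  Kc = ETc / (ET₀ × d)
Kc = 214.5 / (6.44 × 30) = 214.5 / 193.20 = 1.1102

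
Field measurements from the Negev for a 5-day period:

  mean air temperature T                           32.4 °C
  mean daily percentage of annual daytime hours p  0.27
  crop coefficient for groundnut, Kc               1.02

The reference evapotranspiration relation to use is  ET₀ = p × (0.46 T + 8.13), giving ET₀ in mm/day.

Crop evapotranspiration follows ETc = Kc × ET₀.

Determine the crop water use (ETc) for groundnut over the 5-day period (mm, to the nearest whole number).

32 mm

ET₀ = 0.27 × (0.46 × 32.4 + 8.13) = 0.27 × 23.034 = 6.2192 mm/d
ETc = Kc × ET₀ = 1.02 × 6.2192 = 6.3436 mm/d
Over 5 days: 6.3436 × 5 = 31.718 mm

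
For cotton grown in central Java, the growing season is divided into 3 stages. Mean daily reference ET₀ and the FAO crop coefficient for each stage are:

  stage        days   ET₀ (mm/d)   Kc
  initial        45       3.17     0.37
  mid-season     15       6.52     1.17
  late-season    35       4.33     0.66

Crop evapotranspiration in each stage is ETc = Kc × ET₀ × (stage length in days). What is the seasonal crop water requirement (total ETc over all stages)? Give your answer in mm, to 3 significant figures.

initial: 0.37 × 3.17 × 45 = 52.78 mm
mid-season: 1.17 × 6.52 × 15 = 114.43 mm
late-season: 0.66 × 4.33 × 35 = 100.02 mm
Seasonal total = 267.23 mm

267 mm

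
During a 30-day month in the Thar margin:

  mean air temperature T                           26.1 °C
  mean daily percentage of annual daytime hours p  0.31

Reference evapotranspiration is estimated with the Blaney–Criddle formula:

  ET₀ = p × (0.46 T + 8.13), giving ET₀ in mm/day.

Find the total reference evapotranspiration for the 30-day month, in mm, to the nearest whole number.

ET₀ = 0.31 × (0.46 × 26.1 + 8.13) = 0.31 × 20.136 = 6.2422 mm/d
Monthly total = 6.2422 × 30 = 187.266 mm

187 mm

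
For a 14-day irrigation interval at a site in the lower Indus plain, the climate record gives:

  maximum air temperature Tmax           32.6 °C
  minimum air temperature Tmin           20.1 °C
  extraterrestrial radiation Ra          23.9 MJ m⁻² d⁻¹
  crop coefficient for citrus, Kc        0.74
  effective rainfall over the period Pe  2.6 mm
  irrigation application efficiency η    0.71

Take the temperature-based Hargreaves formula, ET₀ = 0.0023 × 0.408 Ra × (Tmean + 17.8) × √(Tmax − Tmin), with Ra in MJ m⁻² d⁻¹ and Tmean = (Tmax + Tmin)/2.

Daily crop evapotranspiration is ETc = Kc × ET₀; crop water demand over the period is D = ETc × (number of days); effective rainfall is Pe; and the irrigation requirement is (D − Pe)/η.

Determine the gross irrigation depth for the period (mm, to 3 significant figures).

Tmean = (32.6 + 20.1)/2 = 26.35 °C
0.408 Ra = 0.408 × 23.9 = 9.7512 mm/d equivalent
ET₀ = 0.0023 × 9.7512 × (26.35 + 17.8) × √12.5 = 0.0023 × 9.7512 × 44.15 × 3.5355 = 3.5008 mm/d
ETc = Kc × ET₀ = 0.74 × 3.5008 = 2.5906 mm/d
Crop demand D = ETc × 14 d = 2.5906 × 14 = 36.268 mm
D − Pe = 36.268 − 2.6 = 33.668 mm
Gross irrigation = 33.668 / 0.71 = 47.420 mm

47.4 mm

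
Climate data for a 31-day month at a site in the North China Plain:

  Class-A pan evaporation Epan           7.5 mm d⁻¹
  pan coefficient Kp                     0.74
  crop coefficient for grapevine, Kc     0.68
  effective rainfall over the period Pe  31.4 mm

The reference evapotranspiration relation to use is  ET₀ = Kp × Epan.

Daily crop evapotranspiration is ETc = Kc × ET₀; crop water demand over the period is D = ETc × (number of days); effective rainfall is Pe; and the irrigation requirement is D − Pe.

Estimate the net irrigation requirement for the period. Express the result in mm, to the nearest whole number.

86 mm

ET₀ = 0.74 × 7.5 = 5.5500 mm/d
ETc = Kc × ET₀ = 0.68 × 5.5500 = 3.7740 mm/d
Crop demand D = ETc × 31 d = 3.7740 × 31 = 116.994 mm
D − Pe = 116.994 − 31.4 = 85.594 mm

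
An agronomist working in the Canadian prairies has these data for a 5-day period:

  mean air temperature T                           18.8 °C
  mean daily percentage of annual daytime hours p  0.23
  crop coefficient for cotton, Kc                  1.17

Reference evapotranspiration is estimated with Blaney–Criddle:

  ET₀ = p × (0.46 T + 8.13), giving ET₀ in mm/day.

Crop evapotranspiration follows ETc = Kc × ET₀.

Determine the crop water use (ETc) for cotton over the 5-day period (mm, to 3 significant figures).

22.6 mm

ET₀ = 0.23 × (0.46 × 18.8 + 8.13) = 0.23 × 16.778 = 3.8589 mm/d
ETc = Kc × ET₀ = 1.17 × 3.8589 = 4.5149 mm/d
Over 5 days: 4.5149 × 5 = 22.575 mm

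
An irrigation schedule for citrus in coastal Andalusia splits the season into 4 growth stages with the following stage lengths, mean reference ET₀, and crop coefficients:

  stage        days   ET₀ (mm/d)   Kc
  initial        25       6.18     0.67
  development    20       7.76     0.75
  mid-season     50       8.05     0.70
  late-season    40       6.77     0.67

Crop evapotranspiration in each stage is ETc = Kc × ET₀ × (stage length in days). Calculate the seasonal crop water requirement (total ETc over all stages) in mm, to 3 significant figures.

initial: 0.67 × 6.18 × 25 = 103.52 mm
development: 0.75 × 7.76 × 20 = 116.40 mm
mid-season: 0.70 × 8.05 × 50 = 281.75 mm
late-season: 0.67 × 6.77 × 40 = 181.44 mm
Seasonal total = 683.11 mm

683 mm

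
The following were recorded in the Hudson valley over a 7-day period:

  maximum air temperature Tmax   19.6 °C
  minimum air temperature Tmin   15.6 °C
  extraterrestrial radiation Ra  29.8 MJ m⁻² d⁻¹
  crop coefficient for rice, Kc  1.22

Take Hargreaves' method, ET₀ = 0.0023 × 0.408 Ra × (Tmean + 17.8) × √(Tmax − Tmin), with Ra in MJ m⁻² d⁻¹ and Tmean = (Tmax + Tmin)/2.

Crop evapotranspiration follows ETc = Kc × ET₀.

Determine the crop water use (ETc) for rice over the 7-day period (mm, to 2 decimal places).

16.91 mm

Tmean = (19.6 + 15.6)/2 = 17.60 °C
0.408 Ra = 0.408 × 29.8 = 12.1584 mm/d equivalent
ET₀ = 0.0023 × 12.1584 × (17.60 + 17.8) × √4.0 = 0.0023 × 12.1584 × 35.40 × 2.0000 = 1.9799 mm/d
ETc = Kc × ET₀ = 1.22 × 1.9799 = 2.4155 mm/d
Over 7 days: 2.4155 × 7 = 16.909 mm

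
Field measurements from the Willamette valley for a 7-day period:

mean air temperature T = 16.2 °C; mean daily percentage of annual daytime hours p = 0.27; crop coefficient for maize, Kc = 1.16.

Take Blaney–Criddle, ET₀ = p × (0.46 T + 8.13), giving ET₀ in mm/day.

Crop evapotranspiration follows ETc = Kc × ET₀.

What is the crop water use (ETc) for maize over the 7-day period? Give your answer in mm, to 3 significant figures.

34.2 mm

ET₀ = 0.27 × (0.46 × 16.2 + 8.13) = 0.27 × 15.582 = 4.2071 mm/d
ETc = Kc × ET₀ = 1.16 × 4.2071 = 4.8802 mm/d
Over 7 days: 4.8802 × 7 = 34.161 mm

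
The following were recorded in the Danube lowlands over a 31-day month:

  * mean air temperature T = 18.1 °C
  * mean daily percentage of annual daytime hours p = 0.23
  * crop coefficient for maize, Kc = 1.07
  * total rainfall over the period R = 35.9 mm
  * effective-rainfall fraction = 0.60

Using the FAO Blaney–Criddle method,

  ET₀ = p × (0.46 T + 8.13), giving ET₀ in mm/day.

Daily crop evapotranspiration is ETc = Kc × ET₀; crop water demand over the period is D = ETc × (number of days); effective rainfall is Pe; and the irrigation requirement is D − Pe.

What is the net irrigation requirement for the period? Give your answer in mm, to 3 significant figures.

104 mm

ET₀ = 0.23 × (0.46 × 18.1 + 8.13) = 0.23 × 16.456 = 3.7849 mm/d
ETc = Kc × ET₀ = 1.07 × 3.7849 = 4.0498 mm/d
Crop demand D = ETc × 31 d = 4.0498 × 31 = 125.544 mm
Pe = 0.60 × 35.9 = 21.540 mm
D − Pe = 125.544 − 21.540 = 104.004 mm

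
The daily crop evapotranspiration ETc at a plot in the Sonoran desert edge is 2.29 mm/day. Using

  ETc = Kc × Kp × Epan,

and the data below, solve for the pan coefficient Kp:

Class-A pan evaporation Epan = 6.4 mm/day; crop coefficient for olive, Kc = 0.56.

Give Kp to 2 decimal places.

ETc = Kc × Kp × Epan  ⇒  Kp = ETc / (Kc × Epan)
Kp = 2.29 / (0.56 × 6.4) = 2.29 / 3.584 = 0.6390

0.64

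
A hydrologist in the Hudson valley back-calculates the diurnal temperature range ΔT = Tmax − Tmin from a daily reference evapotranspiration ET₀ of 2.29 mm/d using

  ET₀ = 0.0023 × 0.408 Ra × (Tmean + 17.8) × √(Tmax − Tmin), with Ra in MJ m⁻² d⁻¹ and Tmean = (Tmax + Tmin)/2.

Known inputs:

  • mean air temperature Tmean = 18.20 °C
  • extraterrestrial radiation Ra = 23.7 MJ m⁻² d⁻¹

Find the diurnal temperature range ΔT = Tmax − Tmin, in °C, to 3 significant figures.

8.18 °C

√ΔT = ET₀ / [0.0023 × 0.408 × Ra × (Tmean+17.8)] = 2.29 / (0.0023 × 9.6696 × 36.00) = 2.8602
ΔT = 2.8602² = 8.181 °C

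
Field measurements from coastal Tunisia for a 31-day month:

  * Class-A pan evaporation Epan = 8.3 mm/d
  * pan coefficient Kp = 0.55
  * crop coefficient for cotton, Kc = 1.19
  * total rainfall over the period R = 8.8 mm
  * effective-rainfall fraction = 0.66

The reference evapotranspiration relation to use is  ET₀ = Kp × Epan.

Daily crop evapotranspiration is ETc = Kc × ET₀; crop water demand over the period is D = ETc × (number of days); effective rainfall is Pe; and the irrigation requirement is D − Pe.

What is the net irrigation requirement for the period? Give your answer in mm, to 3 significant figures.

ET₀ = 0.55 × 8.3 = 4.5650 mm/d
ETc = Kc × ET₀ = 1.19 × 4.5650 = 5.4324 mm/d
Crop demand D = ETc × 31 d = 5.4324 × 31 = 168.404 mm
Pe = 0.66 × 8.8 = 5.808 mm
D − Pe = 168.404 − 5.808 = 162.596 mm

163 mm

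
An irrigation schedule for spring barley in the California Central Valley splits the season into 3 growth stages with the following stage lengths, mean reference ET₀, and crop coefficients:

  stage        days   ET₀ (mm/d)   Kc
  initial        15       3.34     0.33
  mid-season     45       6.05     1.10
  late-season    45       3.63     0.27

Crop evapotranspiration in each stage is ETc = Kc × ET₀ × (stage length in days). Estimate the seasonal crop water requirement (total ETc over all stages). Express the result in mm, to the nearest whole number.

initial: 0.33 × 3.34 × 15 = 16.53 mm
mid-season: 1.10 × 6.05 × 45 = 299.48 mm
late-season: 0.27 × 3.63 × 45 = 44.10 mm
Seasonal total = 360.11 mm

360 mm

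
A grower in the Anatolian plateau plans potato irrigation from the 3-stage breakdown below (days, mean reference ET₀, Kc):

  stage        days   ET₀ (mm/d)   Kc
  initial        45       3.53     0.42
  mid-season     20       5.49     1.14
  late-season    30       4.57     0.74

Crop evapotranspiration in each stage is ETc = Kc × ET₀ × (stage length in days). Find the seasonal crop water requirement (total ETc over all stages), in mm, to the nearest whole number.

initial: 0.42 × 3.53 × 45 = 66.72 mm
mid-season: 1.14 × 5.49 × 20 = 125.17 mm
late-season: 0.74 × 4.57 × 30 = 101.45 mm
Seasonal total = 293.34 mm

293 mm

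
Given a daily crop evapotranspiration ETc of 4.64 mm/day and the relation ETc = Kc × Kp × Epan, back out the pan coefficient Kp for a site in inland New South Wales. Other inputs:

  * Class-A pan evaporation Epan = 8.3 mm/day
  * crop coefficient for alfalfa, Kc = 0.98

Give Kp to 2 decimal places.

0.57

ETc = Kc × Kp × Epan  ⇒  Kp = ETc / (Kc × Epan)
Kp = 4.64 / (0.98 × 8.3) = 4.64 / 8.134 = 0.5704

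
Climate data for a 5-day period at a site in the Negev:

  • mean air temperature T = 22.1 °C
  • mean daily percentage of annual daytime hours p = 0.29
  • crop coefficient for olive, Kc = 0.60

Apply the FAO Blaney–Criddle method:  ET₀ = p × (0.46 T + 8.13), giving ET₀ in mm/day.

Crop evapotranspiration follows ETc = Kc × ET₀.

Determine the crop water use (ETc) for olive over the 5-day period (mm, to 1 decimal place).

ET₀ = 0.29 × (0.46 × 22.1 + 8.13) = 0.29 × 18.296 = 5.3058 mm/d
ETc = Kc × ET₀ = 0.60 × 5.3058 = 3.1835 mm/d
Over 5 days: 3.1835 × 5 = 15.918 mm

15.9 mm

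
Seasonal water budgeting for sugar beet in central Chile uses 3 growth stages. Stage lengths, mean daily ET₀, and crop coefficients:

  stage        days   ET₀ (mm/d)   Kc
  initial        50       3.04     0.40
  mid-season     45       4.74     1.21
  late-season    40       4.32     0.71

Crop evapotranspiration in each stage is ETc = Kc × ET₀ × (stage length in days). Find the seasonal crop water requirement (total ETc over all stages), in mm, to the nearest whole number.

initial: 0.40 × 3.04 × 50 = 60.80 mm
mid-season: 1.21 × 4.74 × 45 = 258.09 mm
late-season: 0.71 × 4.32 × 40 = 122.69 mm
Seasonal total = 441.58 mm

442 mm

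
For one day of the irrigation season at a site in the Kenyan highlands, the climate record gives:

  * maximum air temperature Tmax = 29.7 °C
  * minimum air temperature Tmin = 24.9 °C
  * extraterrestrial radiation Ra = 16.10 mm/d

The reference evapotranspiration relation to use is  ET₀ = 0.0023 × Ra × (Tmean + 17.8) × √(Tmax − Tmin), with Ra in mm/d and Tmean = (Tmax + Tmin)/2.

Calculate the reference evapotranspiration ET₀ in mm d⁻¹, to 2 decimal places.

Tmean = (29.7 + 24.9)/2 = 27.30 °C
ET₀ = 0.0023 × 16.10 × (27.30 + 17.8) × √4.8 = 0.0023 × 16.10 × 45.10 × 2.1909 = 3.6589 mm/d

3.66 mm d⁻¹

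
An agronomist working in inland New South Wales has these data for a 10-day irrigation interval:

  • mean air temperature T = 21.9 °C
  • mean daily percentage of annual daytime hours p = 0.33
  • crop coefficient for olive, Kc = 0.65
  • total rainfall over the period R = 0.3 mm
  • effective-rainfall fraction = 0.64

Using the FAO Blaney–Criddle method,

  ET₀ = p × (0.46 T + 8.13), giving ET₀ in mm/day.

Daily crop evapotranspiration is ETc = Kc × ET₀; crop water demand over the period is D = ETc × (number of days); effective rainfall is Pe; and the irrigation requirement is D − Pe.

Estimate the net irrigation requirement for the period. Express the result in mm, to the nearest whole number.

39 mm

ET₀ = 0.33 × (0.46 × 21.9 + 8.13) = 0.33 × 18.204 = 6.0073 mm/d
ETc = Kc × ET₀ = 0.65 × 6.0073 = 3.9047 mm/d
Crop demand D = ETc × 10 d = 3.9047 × 10 = 39.047 mm
Pe = 0.64 × 0.3 = 0.192 mm
D − Pe = 39.047 − 0.192 = 38.855 mm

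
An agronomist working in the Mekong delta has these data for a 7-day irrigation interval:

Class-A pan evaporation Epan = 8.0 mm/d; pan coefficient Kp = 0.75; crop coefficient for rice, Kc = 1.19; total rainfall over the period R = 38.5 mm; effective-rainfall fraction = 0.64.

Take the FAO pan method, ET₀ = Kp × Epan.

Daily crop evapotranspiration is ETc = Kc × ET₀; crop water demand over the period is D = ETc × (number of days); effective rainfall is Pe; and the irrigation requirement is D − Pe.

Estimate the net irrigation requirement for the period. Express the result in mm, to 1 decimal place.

25.3 mm

ET₀ = 0.75 × 8.0 = 6.0000 mm/d
ETc = Kc × ET₀ = 1.19 × 6.0000 = 7.1400 mm/d
Crop demand D = ETc × 7 d = 7.1400 × 7 = 49.980 mm
Pe = 0.64 × 38.5 = 24.640 mm
D − Pe = 49.980 − 24.640 = 25.340 mm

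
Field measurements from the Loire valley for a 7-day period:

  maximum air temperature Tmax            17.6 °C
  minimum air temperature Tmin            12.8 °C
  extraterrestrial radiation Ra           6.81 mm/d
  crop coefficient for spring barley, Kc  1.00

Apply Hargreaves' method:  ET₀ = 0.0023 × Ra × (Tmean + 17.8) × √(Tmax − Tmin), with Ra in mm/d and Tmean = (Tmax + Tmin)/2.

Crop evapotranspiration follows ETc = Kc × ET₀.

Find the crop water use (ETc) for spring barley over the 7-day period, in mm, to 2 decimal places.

7.93 mm

Tmean = (17.6 + 12.8)/2 = 15.20 °C
ET₀ = 0.0023 × 6.81 × (15.20 + 17.8) × √4.8 = 0.0023 × 6.81 × 33.00 × 2.1909 = 1.1324 mm/d
ETc = Kc × ET₀ = 1.00 × 1.1324 = 1.1324 mm/d
Over 7 days: 1.1324 × 7 = 7.927 mm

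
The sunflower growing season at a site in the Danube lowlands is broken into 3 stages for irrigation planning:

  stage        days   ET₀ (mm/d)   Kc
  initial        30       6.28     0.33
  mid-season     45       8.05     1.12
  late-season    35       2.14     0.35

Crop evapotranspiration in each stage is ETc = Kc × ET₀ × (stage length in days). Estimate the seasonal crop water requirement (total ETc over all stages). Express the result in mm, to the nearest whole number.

494 mm

initial: 0.33 × 6.28 × 30 = 62.17 mm
mid-season: 1.12 × 8.05 × 45 = 405.72 mm
late-season: 0.35 × 2.14 × 35 = 26.22 mm
Seasonal total = 494.11 mm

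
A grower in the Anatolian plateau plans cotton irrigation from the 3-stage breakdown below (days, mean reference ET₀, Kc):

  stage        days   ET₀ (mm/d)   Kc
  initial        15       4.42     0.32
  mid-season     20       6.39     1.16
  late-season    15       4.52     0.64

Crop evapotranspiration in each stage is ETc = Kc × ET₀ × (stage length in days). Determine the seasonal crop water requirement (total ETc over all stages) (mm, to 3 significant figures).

initial: 0.32 × 4.42 × 15 = 21.22 mm
mid-season: 1.16 × 6.39 × 20 = 148.25 mm
late-season: 0.64 × 4.52 × 15 = 43.39 mm
Seasonal total = 212.86 mm

213 mm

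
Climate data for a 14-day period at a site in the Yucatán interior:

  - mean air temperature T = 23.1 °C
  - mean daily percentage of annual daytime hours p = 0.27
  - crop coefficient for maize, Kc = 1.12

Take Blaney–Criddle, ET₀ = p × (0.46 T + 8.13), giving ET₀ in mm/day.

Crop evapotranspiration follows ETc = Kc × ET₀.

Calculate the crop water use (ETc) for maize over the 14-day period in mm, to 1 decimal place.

ET₀ = 0.27 × (0.46 × 23.1 + 8.13) = 0.27 × 18.756 = 5.0641 mm/d
ETc = Kc × ET₀ = 1.12 × 5.0641 = 5.6718 mm/d
Over 14 days: 5.6718 × 14 = 79.405 mm

79.4 mm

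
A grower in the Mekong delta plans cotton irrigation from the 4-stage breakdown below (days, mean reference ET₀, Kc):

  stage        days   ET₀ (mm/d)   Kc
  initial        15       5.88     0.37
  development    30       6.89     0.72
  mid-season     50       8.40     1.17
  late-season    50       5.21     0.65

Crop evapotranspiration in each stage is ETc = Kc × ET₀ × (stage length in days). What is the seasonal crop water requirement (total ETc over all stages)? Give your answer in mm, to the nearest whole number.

842 mm

initial: 0.37 × 5.88 × 15 = 32.63 mm
development: 0.72 × 6.89 × 30 = 148.82 mm
mid-season: 1.17 × 8.40 × 50 = 491.40 mm
late-season: 0.65 × 5.21 × 50 = 169.33 mm
Seasonal total = 842.18 mm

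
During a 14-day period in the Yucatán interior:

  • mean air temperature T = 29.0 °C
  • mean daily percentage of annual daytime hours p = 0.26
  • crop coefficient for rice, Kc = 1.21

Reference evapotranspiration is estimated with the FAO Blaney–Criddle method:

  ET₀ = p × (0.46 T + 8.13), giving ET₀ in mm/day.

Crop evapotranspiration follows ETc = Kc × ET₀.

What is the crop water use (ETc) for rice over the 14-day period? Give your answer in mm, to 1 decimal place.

94.6 mm

ET₀ = 0.26 × (0.46 × 29.0 + 8.13) = 0.26 × 21.470 = 5.5822 mm/d
ETc = Kc × ET₀ = 1.21 × 5.5822 = 6.7545 mm/d
Over 14 days: 6.7545 × 14 = 94.563 mm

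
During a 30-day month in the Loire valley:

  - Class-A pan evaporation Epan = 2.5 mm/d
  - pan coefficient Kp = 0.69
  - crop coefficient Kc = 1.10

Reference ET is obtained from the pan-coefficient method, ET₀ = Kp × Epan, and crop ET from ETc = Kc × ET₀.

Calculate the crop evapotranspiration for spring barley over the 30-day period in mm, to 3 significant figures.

56.9 mm

ET₀ = 0.69 × 2.5 = 1.7250 mm/d
ETc = Kc × ET₀ = 1.10 × 1.7250 = 1.8975 mm/d
Over 30 days: 1.8975 × 30 = 56.925 mm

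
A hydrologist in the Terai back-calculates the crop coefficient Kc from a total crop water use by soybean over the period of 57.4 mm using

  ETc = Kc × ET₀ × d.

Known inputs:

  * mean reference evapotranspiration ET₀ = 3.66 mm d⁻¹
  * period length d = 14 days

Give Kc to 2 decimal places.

ETc = Kc × ET₀ × d  ⇒  Kc = ETc / (ET₀ × d)
Kc = 57.4 / (3.66 × 14) = 57.4 / 51.24 = 1.1202

1.12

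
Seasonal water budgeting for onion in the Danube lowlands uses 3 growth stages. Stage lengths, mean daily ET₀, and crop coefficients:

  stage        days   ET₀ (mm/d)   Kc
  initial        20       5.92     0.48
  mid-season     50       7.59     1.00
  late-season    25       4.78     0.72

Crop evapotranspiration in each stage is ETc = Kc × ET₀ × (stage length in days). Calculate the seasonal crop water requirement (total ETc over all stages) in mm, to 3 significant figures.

522 mm

initial: 0.48 × 5.92 × 20 = 56.83 mm
mid-season: 1.00 × 7.59 × 50 = 379.50 mm
late-season: 0.72 × 4.78 × 25 = 86.04 mm
Seasonal total = 522.37 mm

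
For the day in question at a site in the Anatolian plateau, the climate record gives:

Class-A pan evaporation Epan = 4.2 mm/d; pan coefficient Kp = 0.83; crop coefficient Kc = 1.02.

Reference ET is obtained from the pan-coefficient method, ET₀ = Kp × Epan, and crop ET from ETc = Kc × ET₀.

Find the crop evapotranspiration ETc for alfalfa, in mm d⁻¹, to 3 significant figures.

ET₀ = 0.83 × 4.2 = 3.4860 mm/d
ETc = Kc × ET₀ = 1.02 × 3.4860 = 3.5557 mm/d

3.56 mm d⁻¹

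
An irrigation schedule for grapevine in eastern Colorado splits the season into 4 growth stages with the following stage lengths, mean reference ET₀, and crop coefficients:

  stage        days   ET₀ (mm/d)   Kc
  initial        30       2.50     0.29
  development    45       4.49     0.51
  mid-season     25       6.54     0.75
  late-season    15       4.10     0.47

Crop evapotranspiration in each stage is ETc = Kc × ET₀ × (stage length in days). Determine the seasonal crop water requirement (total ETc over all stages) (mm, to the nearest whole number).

initial: 0.29 × 2.50 × 30 = 21.75 mm
development: 0.51 × 4.49 × 45 = 103.05 mm
mid-season: 0.75 × 6.54 × 25 = 122.63 mm
late-season: 0.47 × 4.10 × 15 = 28.91 mm
Seasonal total = 276.34 mm

276 mm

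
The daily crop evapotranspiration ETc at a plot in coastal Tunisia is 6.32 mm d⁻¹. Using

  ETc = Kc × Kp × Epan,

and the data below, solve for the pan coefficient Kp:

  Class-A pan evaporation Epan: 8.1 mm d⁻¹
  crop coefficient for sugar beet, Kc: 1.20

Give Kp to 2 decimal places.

0.65

ETc = Kc × Kp × Epan  ⇒  Kp = ETc / (Kc × Epan)
Kp = 6.32 / (1.20 × 8.1) = 6.32 / 9.720 = 0.6502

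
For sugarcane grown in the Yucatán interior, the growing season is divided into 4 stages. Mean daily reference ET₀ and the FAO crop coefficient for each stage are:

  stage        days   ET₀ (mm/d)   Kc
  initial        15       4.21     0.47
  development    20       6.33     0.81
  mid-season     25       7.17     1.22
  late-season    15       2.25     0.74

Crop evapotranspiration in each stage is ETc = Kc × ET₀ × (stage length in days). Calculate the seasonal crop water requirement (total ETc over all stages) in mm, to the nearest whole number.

initial: 0.47 × 4.21 × 15 = 29.68 mm
development: 0.81 × 6.33 × 20 = 102.55 mm
mid-season: 1.22 × 7.17 × 25 = 218.69 mm
late-season: 0.74 × 2.25 × 15 = 24.98 mm
Seasonal total = 375.90 mm

376 mm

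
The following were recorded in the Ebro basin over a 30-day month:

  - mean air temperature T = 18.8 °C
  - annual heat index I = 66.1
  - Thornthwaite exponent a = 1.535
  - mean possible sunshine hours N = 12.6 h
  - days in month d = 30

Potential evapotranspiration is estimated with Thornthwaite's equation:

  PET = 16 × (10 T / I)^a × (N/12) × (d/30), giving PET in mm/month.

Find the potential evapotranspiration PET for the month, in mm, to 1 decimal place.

83.6 mm

10T/I = 10 × 18.8 / 66.1 = 2.8442
(10T/I)^a = 2.8442^1.535 = 4.9754
Uncorrected PET = 16 × 4.9754 = 79.606 mm
Correction = (N/12)(d/30) = (12.6/12)(30/30) = 1.0500
PET = 79.606 × 1.0500 = 83.586 mm/month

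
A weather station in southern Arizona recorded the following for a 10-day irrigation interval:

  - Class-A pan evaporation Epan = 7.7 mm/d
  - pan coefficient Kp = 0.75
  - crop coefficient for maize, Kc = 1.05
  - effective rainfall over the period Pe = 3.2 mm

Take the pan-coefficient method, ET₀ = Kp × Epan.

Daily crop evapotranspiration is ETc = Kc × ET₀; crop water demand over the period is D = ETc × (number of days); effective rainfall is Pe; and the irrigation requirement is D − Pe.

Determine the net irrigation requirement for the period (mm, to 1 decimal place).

57.4 mm

ET₀ = 0.75 × 7.7 = 5.7750 mm/d
ETc = Kc × ET₀ = 1.05 × 5.7750 = 6.0638 mm/d
Crop demand D = ETc × 10 d = 6.0638 × 10 = 60.638 mm
D − Pe = 60.638 − 3.2 = 57.438 mm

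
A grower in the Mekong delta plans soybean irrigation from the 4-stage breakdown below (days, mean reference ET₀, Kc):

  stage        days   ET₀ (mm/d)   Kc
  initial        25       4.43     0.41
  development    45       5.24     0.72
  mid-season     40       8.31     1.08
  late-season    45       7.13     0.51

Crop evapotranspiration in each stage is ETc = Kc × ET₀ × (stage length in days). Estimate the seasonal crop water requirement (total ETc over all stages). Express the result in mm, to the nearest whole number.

738 mm

initial: 0.41 × 4.43 × 25 = 45.41 mm
development: 0.72 × 5.24 × 45 = 169.78 mm
mid-season: 1.08 × 8.31 × 40 = 358.99 mm
late-season: 0.51 × 7.13 × 45 = 163.63 mm
Seasonal total = 737.81 mm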